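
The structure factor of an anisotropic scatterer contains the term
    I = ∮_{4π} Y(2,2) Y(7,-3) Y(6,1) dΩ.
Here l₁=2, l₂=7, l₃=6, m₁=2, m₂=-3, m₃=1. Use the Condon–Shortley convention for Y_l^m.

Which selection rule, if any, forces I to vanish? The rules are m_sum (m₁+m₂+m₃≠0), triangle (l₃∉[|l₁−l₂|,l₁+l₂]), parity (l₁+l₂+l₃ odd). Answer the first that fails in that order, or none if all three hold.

m₁+m₂+m₃ = 2 − 3 + 1 = 0  ✓
triangle: |2−7|=5 ≤ l₃=6 ≤ 2+7=9  ✓
parity: l₁+l₂+l₃ = 15 is odd  ✗

parity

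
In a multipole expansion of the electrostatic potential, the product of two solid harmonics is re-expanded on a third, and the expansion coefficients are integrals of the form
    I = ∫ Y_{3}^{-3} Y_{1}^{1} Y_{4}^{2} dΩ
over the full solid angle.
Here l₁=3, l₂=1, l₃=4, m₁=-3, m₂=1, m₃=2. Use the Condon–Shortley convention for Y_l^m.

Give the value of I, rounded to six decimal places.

0.061558

Rules hold: Σm=0, L=8 even, 2≤4≤4.
N = 7·3·9 = 189
Δ = 0!·6!·2!/9! = 1/252
Racah Σ t=0..0: t=0:+1/36 = 1/36
⇒ 3j(3 1 4; 0 0 0)² = 4/63, sgn +1
Racah Σ t=0..0: t=0:+1/1440 = 1/1440
⇒ 3j(3 1 4; -3 1 2)² = 1/252, sgn +1
4πI² = N·(3j₀)²·(3jₘ)² = 1/21
I = +1·√(0.047619/4π) = 0.06155813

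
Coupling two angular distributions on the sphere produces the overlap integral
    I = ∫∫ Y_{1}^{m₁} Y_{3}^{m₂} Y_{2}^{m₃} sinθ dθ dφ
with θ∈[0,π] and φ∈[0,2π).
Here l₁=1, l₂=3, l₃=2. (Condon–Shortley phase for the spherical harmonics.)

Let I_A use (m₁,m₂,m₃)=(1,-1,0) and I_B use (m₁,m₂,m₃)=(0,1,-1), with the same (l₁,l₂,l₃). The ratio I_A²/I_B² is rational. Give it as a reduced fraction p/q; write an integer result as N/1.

Shared (l₁,l₂,l₃)=(1,3,2): N and (l;000)² cancel in I_A²/I_B².
A: Δ = 2!·0!·4!/7! = 1/105; Racah Σ t=0..0: t=0:+1/8 = 1/8; ⇒ 3j(1 3 2; 1 -1 0)² = 2/35, sgn +1
B: Δ = 2!·0!·4!/7! = 1/105; Racah Σ t=1..1: t=1:−1/6 = -1/6; ⇒ 3j(1 3 2; 0 1 -1)² = 8/105, sgn +1
I_A²/I_B² = (2/35)/(8/105) = 3/4

3/4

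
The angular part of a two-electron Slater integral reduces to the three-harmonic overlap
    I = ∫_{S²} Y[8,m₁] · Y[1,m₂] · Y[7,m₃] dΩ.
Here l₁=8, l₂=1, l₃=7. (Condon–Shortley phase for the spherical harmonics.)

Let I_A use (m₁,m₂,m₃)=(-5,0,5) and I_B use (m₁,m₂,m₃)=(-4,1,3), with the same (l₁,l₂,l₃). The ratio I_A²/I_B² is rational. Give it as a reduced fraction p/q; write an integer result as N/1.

13/22

l's match ⇒ only the (l;m) 3-j factors differ between A and B.
A: triangle coeff Δ(8,1,7) = 1/2040; Σ_t [1,1]: t=1:−1/958003200 = -1/958003200; (3j)²=13/680 [(8 1 7; -5 0 5)], sign=-1
B: triangle coeff Δ(8,1,7) = 1/2040; Σ_t [2,2]: t=2:+1/174182400 = 1/174182400; (3j)²=11/340 [(8 1 7; -4 1 3)], sign=+1
I_A²/I_B² = (13/680)/(11/340) = 13/22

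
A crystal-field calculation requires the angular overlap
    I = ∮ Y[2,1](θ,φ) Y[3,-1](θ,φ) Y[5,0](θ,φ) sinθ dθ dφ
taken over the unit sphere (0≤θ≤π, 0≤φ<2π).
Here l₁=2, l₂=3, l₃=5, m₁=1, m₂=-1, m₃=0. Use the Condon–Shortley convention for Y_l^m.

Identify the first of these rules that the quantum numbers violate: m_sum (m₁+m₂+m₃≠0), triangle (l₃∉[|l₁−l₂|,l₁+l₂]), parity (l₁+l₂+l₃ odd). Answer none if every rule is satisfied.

none

m₁+m₂+m₃ = 1 − 1 + 0 = 0  ✓
triangle: |2−3|=1 ≤ l₃=5 ≤ 2+3=5  ✓
parity: l₁+l₂+l₃ = 10 is even  ✓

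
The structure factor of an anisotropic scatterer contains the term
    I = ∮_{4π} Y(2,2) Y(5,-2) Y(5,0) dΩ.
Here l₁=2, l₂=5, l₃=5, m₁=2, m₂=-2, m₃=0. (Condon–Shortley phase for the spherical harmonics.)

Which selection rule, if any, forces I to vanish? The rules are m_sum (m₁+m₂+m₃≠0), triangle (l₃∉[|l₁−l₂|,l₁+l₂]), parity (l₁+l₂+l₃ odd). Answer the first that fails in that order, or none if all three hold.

azimuthal sum: 2 − 2 + 0 = 0  ✓
3 ≤ 5 ≤ 7 (triangle on l)  ✓
L = 2 + 5 + 5 = 12 (even)  ✓

none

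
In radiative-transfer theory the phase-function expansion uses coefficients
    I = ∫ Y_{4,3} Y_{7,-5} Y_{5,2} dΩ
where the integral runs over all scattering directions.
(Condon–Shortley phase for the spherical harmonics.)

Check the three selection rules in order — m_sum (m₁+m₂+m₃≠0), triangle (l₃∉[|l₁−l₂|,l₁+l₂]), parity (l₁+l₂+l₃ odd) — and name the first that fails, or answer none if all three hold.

none

azimuthal sum: 3 − 5 + 2 = 0  ✓
3 ≤ 5 ≤ 11 (triangle on l)  ✓
L = 4 + 7 + 5 = 16 (even)  ✓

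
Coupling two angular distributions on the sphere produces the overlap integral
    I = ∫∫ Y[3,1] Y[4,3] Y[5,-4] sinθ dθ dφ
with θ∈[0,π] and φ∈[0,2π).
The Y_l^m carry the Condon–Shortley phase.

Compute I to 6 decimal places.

Rules hold: Σm=0, L=12 even, 1≤5≤7.
N = 7·9·11 = 693
Δ = 2!·4!·6!/13! = 1/180180
Racah Σ t=0..2: t=0:+1/576 t=1:−1/144 t=2:+1/576 = -1/288
⇒ 3j(3 4 5; 0 0 0)² = 20/1001, sgn +1
Racah Σ t=1..2: t=1:−1/4320 t=2:+1/5760 = -1/17280
⇒ 3j(3 4 5; 1 3 -4)² = 7/4290, sgn +1
4πI² = N·(3j₀)²·(3jₘ)² = 42/1859
I = +1·√(0.0225928/4π) = 0.04240138

0.042401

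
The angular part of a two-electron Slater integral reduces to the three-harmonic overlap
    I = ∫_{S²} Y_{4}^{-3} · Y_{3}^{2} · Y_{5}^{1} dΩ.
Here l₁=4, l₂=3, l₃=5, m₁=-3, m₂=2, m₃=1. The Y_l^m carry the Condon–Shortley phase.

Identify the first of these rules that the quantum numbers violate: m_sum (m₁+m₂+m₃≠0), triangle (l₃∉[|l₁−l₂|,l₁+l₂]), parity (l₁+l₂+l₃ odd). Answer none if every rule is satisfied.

none

m₁+m₂+m₃ = -3 + 2 + 1 = 0  ✓
triangle: |4−3|=1 ≤ l₃=5 ≤ 4+3=7  ✓
parity: l₁+l₂+l₃ = 12 is even  ✓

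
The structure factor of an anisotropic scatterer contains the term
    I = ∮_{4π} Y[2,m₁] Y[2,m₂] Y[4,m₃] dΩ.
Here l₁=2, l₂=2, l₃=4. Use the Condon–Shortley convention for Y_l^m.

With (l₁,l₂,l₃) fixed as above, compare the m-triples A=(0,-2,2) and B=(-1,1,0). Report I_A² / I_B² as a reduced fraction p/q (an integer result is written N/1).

Same 2,2,4: normalisation and zero-m 3j drop out of the ratio.
A: Δ: 0! 4! 4! / 9! → 1/630; sum: t=0:+1/96 = 1/96; 3j²(2 2 4; 0 -2 2) = Δ·Π!·Σ² = 1/42  (sign +1)
B: Δ: 0! 4! 4! / 9! → 1/630; sum: t=0:+1/36 = 1/36; 3j²(2 2 4; -1 1 0) = Δ·Π!·Σ² = 8/315  (sign +1)
I_A²/I_B² = (1/42)/(8/315) = 15/16

15/16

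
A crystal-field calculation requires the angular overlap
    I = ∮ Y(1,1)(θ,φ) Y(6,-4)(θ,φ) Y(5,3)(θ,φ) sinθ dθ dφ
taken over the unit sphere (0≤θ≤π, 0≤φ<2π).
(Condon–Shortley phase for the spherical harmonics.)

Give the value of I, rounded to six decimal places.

0.274090

m-sum 0 ✓  L=12 even ✓  5≤5≤7 ✓
Π(2lᵢ+1) = 3×13×11 = 429
triangle coeff Δ(1,6,5) = 1/858
Σ_t [1,1]: t=1:−1/14400 = -1/14400
(3j)²=6/143 [(1 6 5; 0 0 0)], sign=+1
Σ_t [0,0]: t=0:+1/161280 = 1/161280
(3j)²=15/286 [(1 6 5; 1 -4 3)], sign=+1
⇒ 4πI² = 135/143
I = (+1)√(135/143/(4π)) = 0.27409047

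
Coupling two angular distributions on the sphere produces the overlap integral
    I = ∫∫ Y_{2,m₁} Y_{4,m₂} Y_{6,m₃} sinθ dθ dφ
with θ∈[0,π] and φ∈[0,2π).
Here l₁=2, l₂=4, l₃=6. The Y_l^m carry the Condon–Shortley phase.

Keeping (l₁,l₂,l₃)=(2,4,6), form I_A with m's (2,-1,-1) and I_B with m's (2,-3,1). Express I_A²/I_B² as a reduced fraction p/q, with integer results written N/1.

Same 2,4,6: normalisation and zero-m 3j drop out of the ratio.
A: Δ: 0! 4! 8! / 13! → 1/6435; sum: t=0:+1/17280 = 1/17280; 3j²(2 4 6; 2 -1 -1) = Δ·Π!·Σ² = 7/1287  (sign -1)
B: Δ: 0! 4! 8! / 13! → 1/6435; sum: t=0:+1/120960 = 1/120960; 3j²(2 4 6; 2 -3 1) = Δ·Π!·Σ² = 1/1287  (sign -1)
I_A²/I_B² = (7/1287)/(1/1287) = 7/1

7/1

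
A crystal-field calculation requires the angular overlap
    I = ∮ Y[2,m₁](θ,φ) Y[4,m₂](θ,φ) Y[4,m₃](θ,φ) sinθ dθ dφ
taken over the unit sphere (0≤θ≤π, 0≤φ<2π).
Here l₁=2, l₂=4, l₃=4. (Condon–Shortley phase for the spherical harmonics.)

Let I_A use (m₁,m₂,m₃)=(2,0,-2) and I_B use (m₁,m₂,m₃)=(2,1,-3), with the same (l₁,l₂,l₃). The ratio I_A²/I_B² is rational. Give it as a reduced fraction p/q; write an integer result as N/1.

l's match ⇒ only the (l;m) 3-j factors differ between A and B.
A: triangle coeff Δ(2,4,4) = 1/13860; Σ_t [0,0]: t=0:+1/192 = 1/192; (3j)²=3/77 [(2 4 4; 2 0 -2)], sign=+1
B: triangle coeff Δ(2,4,4) = 1/13860; Σ_t [0,0]: t=0:+1/480 = 1/480; (3j)²=3/110 [(2 4 4; 2 1 -3)], sign=-1
I_A²/I_B² = (3/77)/(3/110) = 10/7

10/7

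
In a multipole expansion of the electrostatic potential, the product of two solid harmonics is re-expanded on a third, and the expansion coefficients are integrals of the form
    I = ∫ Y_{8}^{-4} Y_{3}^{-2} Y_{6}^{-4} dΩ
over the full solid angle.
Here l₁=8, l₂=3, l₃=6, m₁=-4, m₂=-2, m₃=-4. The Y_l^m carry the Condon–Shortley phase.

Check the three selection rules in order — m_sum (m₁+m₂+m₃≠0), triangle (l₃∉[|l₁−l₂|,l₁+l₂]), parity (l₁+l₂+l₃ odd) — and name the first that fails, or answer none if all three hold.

m₁+m₂+m₃ = -4 − 2 − 4 = -10  ✗
triangle: |8−3|=5 ≤ l₃=6 ≤ 8+3=11
parity: l₁+l₂+l₃ = 17 is odd

m_sum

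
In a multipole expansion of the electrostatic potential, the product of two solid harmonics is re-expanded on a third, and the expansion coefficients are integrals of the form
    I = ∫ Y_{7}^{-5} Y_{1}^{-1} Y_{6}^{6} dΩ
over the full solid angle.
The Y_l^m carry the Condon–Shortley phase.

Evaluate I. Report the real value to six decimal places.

m-sum 0 ✓  L=14 even ✓  6≤6≤8 ✓
Π(2lᵢ+1) = 15×3×13 = 585
triangle coeff Δ(7,1,6) = 1/1365
Σ_t [1,1]: t=1:−1/518400 = -1/518400
(3j)²=7/195 [(7 1 6; 0 0 0)], sign=-1
Σ_t [0,0]: t=0:+1/958003200 = 1/958003200
(3j)²=1/1365 [(7 1 6; -5 -1 6)], sign=+1
⇒ 4πI² = 1/65
I = (-1)√(1/65/(4π)) = -0.03498955

-0.034990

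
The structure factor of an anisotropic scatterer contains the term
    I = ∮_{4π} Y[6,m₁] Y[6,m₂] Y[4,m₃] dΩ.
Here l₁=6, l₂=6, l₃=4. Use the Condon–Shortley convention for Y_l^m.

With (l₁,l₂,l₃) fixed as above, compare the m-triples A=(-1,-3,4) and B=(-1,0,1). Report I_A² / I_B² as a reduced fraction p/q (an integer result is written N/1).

147/10

l's match ⇒ only the (l;m) 3-j factors differ between A and B.
A: triangle coeff Δ(6,6,4) = 1/15315300; Σ_t [3,3]: t=3:−1/414720 = -1/414720; (3j)²=49/2431 [(6 6 4; -1 -3 4)], sign=-1
B: triangle coeff Δ(6,6,4) = 1/15315300; Σ_t [3,6]: t=3:−1/103680 t=4:+1/13824 t=5:−1/17280 t=6:+1/207360 = 1/103680; (3j)²=10/7293 [(6 6 4; -1 0 1)], sign=-1
I_A²/I_B² = (49/2431)/(10/7293) = 147/10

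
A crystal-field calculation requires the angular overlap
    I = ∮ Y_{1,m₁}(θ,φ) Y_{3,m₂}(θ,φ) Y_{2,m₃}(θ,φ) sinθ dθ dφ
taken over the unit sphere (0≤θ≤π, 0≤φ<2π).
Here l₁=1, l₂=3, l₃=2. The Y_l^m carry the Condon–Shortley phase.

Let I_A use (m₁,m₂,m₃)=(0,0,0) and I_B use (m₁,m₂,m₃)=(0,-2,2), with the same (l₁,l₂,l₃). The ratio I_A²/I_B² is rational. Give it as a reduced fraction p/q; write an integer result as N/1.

Shared (l₁,l₂,l₃)=(1,3,2): N and (l;000)² cancel in I_A²/I_B².
A: Δ = 2!·0!·4!/7! = 1/105; Racah Σ t=1..1: t=1:−1/4 = -1/4; ⇒ 3j(1 3 2; 0 0 0)² = 3/35, sgn -1
B: Δ = 2!·0!·4!/7! = 1/105; Racah Σ t=1..1: t=1:−1/24 = -1/24; ⇒ 3j(1 3 2; 0 -2 2)² = 1/21, sgn -1
I_A²/I_B² = (3/35)/(1/21) = 9/5

9/5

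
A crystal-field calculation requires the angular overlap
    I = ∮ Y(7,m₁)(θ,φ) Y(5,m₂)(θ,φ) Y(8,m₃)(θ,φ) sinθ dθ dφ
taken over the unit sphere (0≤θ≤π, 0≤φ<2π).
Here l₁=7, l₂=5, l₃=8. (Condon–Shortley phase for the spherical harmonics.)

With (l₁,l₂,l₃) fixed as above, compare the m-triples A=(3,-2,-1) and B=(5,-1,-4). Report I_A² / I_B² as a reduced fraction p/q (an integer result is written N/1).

5041/121

l's match ⇒ only the (l;m) 3-j factors differ between A and B.
A: triangle coeff Δ(7,5,8) = 1/814773960; Σ_t [0,3]: t=0:+1/14929920 t=1:−1/8709120 t=2:+1/38707200 t=3:−1/1567641600 = -71/3135283200; (3j)²=5041/1662804 [(7 5 8; 3 -2 -1)], sign=+1
B: triangle coeff Δ(7,5,8) = 1/814773960; Σ_t [0,2]: t=0:+1/92897280 t=1:−1/78382080 t=2:+1/696729600 = -1/1791590400; (3j)²=11/151164 [(7 5 8; 5 -1 -4)], sign=-1
I_A²/I_B² = (5041/1662804)/(11/151164) = 5041/121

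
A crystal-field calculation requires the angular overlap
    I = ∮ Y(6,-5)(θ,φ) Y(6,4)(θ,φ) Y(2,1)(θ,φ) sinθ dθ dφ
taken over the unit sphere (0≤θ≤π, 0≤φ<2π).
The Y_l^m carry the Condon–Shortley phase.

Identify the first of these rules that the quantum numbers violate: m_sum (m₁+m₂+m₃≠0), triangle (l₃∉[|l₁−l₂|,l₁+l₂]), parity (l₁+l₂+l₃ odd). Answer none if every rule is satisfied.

Σmᵢ = 0  ✓
l₃∈[|l₁−l₂|,l₁+l₂]=[0,12], have l₃=2  ✓
Σlᵢ = 14 ⇒ even  ✓

none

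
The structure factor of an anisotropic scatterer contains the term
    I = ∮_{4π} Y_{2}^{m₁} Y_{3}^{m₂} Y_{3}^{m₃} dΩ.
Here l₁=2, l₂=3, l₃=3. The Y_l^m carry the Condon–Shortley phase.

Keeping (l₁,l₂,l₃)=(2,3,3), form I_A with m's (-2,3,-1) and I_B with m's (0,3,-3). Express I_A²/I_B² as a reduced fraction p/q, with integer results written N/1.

Same 2,3,3: normalisation and zero-m 3j drop out of the ratio.
A: Δ: 2! 2! 4! / 9! → 1/3780; sum: t=2:+1/96 = 1/96; 3j²(2 3 3; -2 3 -1) = Δ·Π!·Σ² = 1/42  (sign +1)
B: Δ: 2! 2! 4! / 9! → 1/3780; sum: t=2:+1/96 = 1/96; 3j²(2 3 3; 0 3 -3) = Δ·Π!·Σ² = 5/84  (sign +1)
I_A²/I_B² = (1/42)/(5/84) = 2/5

2/5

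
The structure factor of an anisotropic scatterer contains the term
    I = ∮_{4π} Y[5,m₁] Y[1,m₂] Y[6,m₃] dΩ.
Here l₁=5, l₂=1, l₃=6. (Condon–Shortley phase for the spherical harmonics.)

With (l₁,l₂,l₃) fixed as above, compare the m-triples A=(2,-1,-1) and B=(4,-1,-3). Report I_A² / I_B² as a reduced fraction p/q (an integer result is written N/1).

Shared (l₁,l₂,l₃)=(5,1,6): N and (l;000)² cancel in I_A²/I_B².
A: Δ = 0!·10!·2!/13! = 1/858; Racah Σ t=0..0: t=0:+1/60480 = 1/60480; ⇒ 3j(5 1 6; 2 -1 -1)² = 5/429, sgn -1
B: Δ = 0!·10!·2!/13! = 1/858; Racah Σ t=0..0: t=0:+1/725760 = 1/725760; ⇒ 3j(5 1 6; 4 -1 -3)² = 1/286, sgn -1
I_A²/I_B² = (5/429)/(1/286) = 10/3

10/3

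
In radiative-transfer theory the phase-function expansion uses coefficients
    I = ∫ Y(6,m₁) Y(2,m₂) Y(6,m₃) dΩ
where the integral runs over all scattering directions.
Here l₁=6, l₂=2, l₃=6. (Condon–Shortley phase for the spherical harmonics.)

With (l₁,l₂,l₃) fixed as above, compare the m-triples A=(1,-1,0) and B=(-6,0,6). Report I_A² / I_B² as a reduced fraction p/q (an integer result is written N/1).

l's match ⇒ only the (l;m) 3-j factors differ between A and B.
A: triangle coeff Δ(6,2,6) = 1/90090; Σ_t [0,1]: t=0:+1/28800 t=1:−1/34560 = 1/172800; (3j)²=1/1430 [(6 2 6; 1 -1 0)], sign=+1
B: triangle coeff Δ(6,2,6) = 1/90090; Σ_t [2,2]: t=2:+1/14515200 = 1/14515200; (3j)²=22/455 [(6 2 6; -6 0 6)], sign=+1
I_A²/I_B² = (1/1430)/(22/455) = 7/484

7/484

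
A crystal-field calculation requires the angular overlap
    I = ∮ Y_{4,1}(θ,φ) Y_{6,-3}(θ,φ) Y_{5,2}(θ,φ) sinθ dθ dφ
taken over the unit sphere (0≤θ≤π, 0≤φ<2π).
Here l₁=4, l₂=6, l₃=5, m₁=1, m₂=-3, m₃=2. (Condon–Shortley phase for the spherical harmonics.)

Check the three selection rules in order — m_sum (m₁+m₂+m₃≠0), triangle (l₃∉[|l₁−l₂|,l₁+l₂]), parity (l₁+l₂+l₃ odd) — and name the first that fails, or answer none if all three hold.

m₁+m₂+m₃ = 1 − 3 + 2 = 0  ✓
triangle: |4−6|=2 ≤ l₃=5 ≤ 4+6=10  ✓
parity: l₁+l₂+l₃ = 15 is odd  ✗

parity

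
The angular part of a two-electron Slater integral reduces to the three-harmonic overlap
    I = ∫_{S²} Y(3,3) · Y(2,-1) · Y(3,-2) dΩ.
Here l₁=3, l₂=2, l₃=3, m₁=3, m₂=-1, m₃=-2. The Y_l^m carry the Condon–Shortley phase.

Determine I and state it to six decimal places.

-0.210261

m-sum 0 ✓  L=8 even ✓  1≤3≤5 ✓
Π(2lᵢ+1) = 7×5×7 = 245
triangle coeff Δ(3,2,3) = 1/3780
Σ_t [0,2]: t=0:+1/24 t=1:−1/4 t=2:+1/24 = -1/6
(3j)²=4/105 [(3 2 3; 0 0 0)], sign=+1
Σ_t [0,0]: t=0:+1/48 = 1/48
(3j)²=5/84 [(3 2 3; 3 -1 -2)], sign=-1
⇒ 4πI² = 5/9
I = (-1)√(5/9/(4π)) = -0.21026104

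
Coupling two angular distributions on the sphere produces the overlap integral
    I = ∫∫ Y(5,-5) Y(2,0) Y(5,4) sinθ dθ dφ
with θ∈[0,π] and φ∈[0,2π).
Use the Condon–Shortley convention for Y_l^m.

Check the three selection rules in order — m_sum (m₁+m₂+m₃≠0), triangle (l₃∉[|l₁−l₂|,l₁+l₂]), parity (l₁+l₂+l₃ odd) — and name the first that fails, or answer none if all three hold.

m_sum

Σmᵢ = -1  ✗
l₃∈[|l₁−l₂|,l₁+l₂]=[3,7], have l₃=5
Σlᵢ = 12 ⇒ even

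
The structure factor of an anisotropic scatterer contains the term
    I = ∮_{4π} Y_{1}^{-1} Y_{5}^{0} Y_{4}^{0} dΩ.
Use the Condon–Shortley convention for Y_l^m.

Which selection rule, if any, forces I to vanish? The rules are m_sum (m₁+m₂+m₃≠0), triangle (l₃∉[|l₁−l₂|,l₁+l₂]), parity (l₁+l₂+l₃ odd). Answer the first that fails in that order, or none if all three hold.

m₁+m₂+m₃ = -1 + 0 + 0 = -1  ✗
triangle: |1−5|=4 ≤ l₃=4 ≤ 1+5=6
parity: l₁+l₂+l₃ = 10 is even

m_sum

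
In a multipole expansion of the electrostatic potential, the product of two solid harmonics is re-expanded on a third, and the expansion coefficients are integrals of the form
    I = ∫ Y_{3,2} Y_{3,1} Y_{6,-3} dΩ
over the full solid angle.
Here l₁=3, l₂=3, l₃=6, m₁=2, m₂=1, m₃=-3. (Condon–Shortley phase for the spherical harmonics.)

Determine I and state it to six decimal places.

-0.230476

Rules hold: Σm=0, L=12 even, 0≤6≤6.
N = 7·7·13 = 637
Δ = 0!·6!·6!/13! = 1/12012
Racah Σ t=0..0: t=0:+1/1296 = 1/1296
⇒ 3j(3 3 6; 0 0 0)² = 100/3003, sgn +1
Racah Σ t=0..0: t=0:+1/5760 = 1/5760
⇒ 3j(3 3 6; 2 1 -3)² = 9/286, sgn -1
4πI² = N·(3j₀)²·(3jₘ)² = 1050/1573
I = -1·√(0.667514/4π) = -0.23047581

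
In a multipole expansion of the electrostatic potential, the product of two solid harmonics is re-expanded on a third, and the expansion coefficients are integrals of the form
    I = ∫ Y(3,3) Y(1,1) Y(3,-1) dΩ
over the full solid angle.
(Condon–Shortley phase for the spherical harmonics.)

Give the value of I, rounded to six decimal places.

0.000000

m-sum = 3 + 1 − 1 = 3 ≠ 0 ⇒ I = 0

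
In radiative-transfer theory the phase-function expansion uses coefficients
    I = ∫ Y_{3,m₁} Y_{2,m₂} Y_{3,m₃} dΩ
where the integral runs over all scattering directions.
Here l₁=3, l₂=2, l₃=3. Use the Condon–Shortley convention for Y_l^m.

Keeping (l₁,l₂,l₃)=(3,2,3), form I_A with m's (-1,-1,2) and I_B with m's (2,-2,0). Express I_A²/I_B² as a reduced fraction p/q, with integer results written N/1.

Same 3,2,3: normalisation and zero-m 3j drop out of the ratio.
A: Δ: 2! 4! 2! / 9! → 1/3780; sum: t=0:+1/48 t=1:−1/12 = -1/16; 3j²(3 2 3; -1 -1 2) = Δ·Π!·Σ² = 1/28  (sign +1)
B: Δ: 2! 4! 2! / 9! → 1/3780; sum: t=0:+1/24 = 1/24; 3j²(3 2 3; 2 -2 0) = Δ·Π!·Σ² = 1/21  (sign -1)
I_A²/I_B² = (1/28)/(1/21) = 3/4

3/4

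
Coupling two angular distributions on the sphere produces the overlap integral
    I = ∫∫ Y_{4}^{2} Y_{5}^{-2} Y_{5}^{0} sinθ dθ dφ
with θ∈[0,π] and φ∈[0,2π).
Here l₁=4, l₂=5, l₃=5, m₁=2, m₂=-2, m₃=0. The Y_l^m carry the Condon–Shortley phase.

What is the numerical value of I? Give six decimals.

-0.099440

m-sum 0 ✓  L=14 even ✓  1≤5≤9 ✓
Π(2lᵢ+1) = 9×11×11 = 1089
triangle coeff Δ(4,5,5) = 1/3153150
Σ_t [0,4]: t=0:+1/69120 t=1:−1/1728 t=2:+1/576 t=3:−1/1728 t=4:+1/69120 = 7/11520
(3j)²=2/143 [(4 5 5; 0 0 0)], sign=-1
Σ_t [0,2]: t=0:+1/3456 t=1:−1/1728 t=2:+1/11520 = -7/34560
(3j)²=7/858 [(4 5 5; 2 -2 0)], sign=+1
⇒ 4πI² = 21/169
I = (-1)√(21/169/(4π)) = -0.09944006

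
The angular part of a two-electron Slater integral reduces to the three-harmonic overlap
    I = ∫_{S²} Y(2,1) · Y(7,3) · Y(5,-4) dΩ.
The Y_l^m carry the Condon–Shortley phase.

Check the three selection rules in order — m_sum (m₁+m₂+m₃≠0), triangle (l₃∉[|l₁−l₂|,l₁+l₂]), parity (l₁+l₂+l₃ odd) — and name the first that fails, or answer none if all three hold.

none

Σmᵢ = 0  ✓
l₃∈[|l₁−l₂|,l₁+l₂]=[5,9], have l₃=5  ✓
Σlᵢ = 14 ⇒ even  ✓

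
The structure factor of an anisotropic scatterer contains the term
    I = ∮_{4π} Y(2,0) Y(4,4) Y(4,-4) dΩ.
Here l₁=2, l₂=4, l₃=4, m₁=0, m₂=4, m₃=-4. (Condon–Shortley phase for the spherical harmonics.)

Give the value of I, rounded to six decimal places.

Rules hold: Σm=0, L=10 even, 2≤4≤6.
N = 5·9·9 = 405
Δ = 2!·2!·6!/11! = 1/13860
Racah Σ t=0..2: t=0:+1/192 t=1:−1/36 t=2:+1/192 = -5/288
⇒ 3j(2 4 4; 0 0 0)² = 20/693, sgn -1
Racah Σ t=2..2: t=2:+1/2880 = 1/2880
⇒ 3j(2 4 4; 0 4 -4)² = 28/495, sgn +1
4πI² = N·(3j₀)²·(3jₘ)² = 80/121
I = -1·√(0.661157/4π) = -0.22937568

-0.229376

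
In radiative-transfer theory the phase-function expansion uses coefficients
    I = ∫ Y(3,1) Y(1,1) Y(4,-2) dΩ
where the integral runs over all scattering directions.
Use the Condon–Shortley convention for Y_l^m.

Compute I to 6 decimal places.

Rules hold: Σm=0, L=8 even, 2≤4≤4.
N = 7·3·9 = 189
Δ = 0!·6!·2!/9! = 1/252
Racah Σ t=0..0: t=0:+1/36 = 1/36
⇒ 3j(3 1 4; 0 0 0)² = 4/63, sgn +1
Racah Σ t=0..0: t=0:+1/96 = 1/96
⇒ 3j(3 1 4; 1 1 -2)² = 5/84, sgn +1
4πI² = N·(3j₀)²·(3jₘ)² = 5/7
I = +1·√(0.714286/4π) = 0.23841361

0.238414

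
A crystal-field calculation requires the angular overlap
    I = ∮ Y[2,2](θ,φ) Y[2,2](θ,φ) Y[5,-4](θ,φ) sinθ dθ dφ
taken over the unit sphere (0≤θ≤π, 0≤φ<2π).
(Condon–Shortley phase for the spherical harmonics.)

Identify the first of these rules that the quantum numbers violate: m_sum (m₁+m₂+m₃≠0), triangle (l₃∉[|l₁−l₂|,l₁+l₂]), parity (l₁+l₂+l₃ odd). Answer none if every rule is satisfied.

triangle

m₁+m₂+m₃ = 2 + 2 − 4 = 0  ✓
triangle: |2−2|=0 ≤ l₃=5 ≤ 2+2=4  ✗
parity: l₁+l₂+l₃ = 9 is odd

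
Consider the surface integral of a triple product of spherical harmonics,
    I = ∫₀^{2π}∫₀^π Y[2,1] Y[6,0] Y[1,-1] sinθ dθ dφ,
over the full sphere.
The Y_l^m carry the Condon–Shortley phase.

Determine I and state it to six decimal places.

|2−6|≤1≤2+6 violated ⇒ I = 0

0.000000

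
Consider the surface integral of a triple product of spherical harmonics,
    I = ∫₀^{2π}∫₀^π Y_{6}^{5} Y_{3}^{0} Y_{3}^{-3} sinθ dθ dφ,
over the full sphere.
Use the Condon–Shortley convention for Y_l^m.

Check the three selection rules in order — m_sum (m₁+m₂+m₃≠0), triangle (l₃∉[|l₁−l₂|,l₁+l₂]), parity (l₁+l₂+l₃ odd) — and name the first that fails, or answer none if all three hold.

m₁+m₂+m₃ = 5 + 0 − 3 = 2  ✗
triangle: |6−3|=3 ≤ l₃=3 ≤ 6+3=9
parity: l₁+l₂+l₃ = 12 is even

m_sum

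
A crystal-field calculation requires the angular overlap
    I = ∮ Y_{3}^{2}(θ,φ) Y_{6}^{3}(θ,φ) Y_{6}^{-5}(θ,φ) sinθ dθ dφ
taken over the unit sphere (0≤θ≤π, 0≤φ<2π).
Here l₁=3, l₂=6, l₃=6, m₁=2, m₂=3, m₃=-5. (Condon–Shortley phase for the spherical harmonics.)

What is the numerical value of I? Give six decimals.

0.000000

l₁+l₂+l₃=15 is odd: 3j(l;000)=0 ⇒ I=0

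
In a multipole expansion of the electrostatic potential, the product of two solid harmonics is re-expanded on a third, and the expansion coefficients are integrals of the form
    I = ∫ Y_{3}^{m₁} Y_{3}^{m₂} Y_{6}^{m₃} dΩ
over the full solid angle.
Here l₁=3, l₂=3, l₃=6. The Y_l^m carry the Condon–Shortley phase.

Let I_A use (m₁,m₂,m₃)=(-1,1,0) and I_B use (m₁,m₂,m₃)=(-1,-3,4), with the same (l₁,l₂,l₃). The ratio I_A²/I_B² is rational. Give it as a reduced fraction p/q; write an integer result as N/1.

Same 3,3,6: normalisation and zero-m 3j drop out of the ratio.
A: Δ: 0! 6! 6! / 13! → 1/12012; sum: t=0:+1/2304 = 1/2304; 3j²(3 3 6; -1 1 0) = Δ·Π!·Σ² = 75/4004  (sign +1)
B: Δ: 0! 6! 6! / 13! → 1/12012; sum: t=0:+1/34560 = 1/34560; 3j²(3 3 6; -1 -3 4) = Δ·Π!·Σ² = 5/286  (sign +1)
I_A²/I_B² = (75/4004)/(5/286) = 15/14

15/14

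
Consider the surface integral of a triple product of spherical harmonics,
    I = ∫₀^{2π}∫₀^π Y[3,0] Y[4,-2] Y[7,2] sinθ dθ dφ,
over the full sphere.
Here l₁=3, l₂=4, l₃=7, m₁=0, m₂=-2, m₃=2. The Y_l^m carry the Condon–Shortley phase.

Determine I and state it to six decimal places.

Checks pass: Σm=0; 14 even; l₃=7∈[1,7].
(2·3+1)(2·4+1)(2·7+1) = 945
Δ: 0! 6! 8! / 15! → 1/45045
sum: t=0:+1/20736 = 1/20736
3j²(3 4 7; 0 0 0) = Δ·Π!·Σ² = 35/1287  (sign -1)
sum: t=0:+1/51840 = 1/51840
3j²(3 4 7; 0 -2 2) = Δ·Π!·Σ² = 8/429  (sign -1)
combine: 4πI² = 945·35/1287·8/429 = 9800/20449
take √, sign +1: I = 0.19528643

0.195286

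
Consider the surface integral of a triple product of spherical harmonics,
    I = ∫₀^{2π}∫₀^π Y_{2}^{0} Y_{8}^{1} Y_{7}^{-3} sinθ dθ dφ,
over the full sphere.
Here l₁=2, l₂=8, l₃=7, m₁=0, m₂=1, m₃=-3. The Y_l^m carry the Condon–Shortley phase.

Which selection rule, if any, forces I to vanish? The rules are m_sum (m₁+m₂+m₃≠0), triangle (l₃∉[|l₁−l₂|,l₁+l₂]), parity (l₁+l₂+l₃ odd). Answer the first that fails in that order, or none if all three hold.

m_sum

m₁+m₂+m₃ = 0 + 1 − 3 = -2  ✗
triangle: |2−8|=6 ≤ l₃=7 ≤ 2+8=10
parity: l₁+l₂+l₃ = 17 is odd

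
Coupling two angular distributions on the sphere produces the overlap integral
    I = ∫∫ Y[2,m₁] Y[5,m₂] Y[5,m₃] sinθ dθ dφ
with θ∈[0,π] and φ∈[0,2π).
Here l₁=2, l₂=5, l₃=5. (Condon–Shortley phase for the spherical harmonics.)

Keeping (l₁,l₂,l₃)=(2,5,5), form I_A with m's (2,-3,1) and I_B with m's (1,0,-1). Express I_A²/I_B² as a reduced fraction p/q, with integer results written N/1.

112/5

Shared (l₁,l₂,l₃)=(2,5,5): N and (l;000)² cancel in I_A²/I_B².
A: Δ = 2!·2!·8!/13! = 1/38610; Racah Σ t=0..0: t=0:+1/5760 = 1/5760; ⇒ 3j(2 5 5; 2 -3 1)² = 56/2145, sgn +1
B: Δ = 2!·2!·8!/13! = 1/38610; Racah Σ t=0..1: t=0:+1/1440 t=1:−1/1152 = -1/5760; ⇒ 3j(2 5 5; 1 0 -1)² = 1/858, sgn -1
I_A²/I_B² = (56/2145)/(1/858) = 112/5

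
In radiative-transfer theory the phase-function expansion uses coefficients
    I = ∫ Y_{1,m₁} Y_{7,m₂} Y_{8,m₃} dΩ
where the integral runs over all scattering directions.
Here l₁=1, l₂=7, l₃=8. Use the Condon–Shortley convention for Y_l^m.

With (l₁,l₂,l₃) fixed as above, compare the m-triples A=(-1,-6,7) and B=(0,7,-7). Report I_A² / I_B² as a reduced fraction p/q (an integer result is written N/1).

Shared (l₁,l₂,l₃)=(1,7,8): N and (l;000)² cancel in I_A²/I_B².
A: Δ = 0!·2!·14!/17! = 1/2040; Racah Σ t=0..0: t=0:+1/12454041600 = 1/12454041600; ⇒ 3j(1 7 8; -1 -6 7)² = 7/136, sgn -1
B: Δ = 0!·2!·14!/17! = 1/2040; Racah Σ t=0..0: t=0:+1/87178291200 = 1/87178291200; ⇒ 3j(1 7 8; 0 7 -7)² = 1/136, sgn -1
I_A²/I_B² = (7/136)/(1/136) = 7/1

7/1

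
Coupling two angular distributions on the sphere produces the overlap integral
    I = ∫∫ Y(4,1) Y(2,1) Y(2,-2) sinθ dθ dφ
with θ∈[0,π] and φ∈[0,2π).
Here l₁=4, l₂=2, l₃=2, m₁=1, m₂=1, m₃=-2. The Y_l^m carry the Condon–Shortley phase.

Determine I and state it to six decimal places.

-0.090112

Rules hold: Σm=0, L=8 even, 2≤2≤6.
N = 9·5·5 = 225
Δ = 4!·4!·0!/9! = 1/630
Racah Σ t=2..2: t=2:+1/16 = 1/16
⇒ 3j(4 2 2; 0 0 0)² = 2/35, sgn +1
Racah Σ t=3..3: t=3:−1/144 = -1/144
⇒ 3j(4 2 2; 1 1 -2)² = 1/126, sgn -1
4πI² = N·(3j₀)²·(3jₘ)² = 5/49
I = -1·√(0.102041/4π) = -0.09011188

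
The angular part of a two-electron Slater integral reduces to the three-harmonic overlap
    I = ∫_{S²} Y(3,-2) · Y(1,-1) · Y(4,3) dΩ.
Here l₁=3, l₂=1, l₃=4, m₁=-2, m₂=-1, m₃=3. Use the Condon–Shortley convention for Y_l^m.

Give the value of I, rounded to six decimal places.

-0.282095

m-sum 0 ✓  L=8 even ✓  2≤4≤4 ✓
Π(2lᵢ+1) = 7×3×9 = 189
triangle coeff Δ(3,1,4) = 1/252
Σ_t [0,0]: t=0:+1/36 = 1/36
(3j)²=4/63 [(3 1 4; 0 0 0)], sign=+1
Σ_t [0,0]: t=0:+1/240 = 1/240
(3j)²=1/12 [(3 1 4; -2 -1 3)], sign=-1
⇒ 4πI² = 1/1
I = (-1)√(1/1/(4π)) = -0.28209479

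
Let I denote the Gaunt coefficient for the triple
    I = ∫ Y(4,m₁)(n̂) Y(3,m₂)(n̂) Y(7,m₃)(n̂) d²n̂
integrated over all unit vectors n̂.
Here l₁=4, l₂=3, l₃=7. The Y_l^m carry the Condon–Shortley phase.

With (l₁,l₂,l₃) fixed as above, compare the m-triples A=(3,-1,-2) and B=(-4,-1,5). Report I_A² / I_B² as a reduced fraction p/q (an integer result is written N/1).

Same 4,3,7: normalisation and zero-m 3j drop out of the ratio.
A: Δ: 0! 8! 6! / 15! → 1/45045; sum: t=0:+1/241920 = 1/241920; 3j²(4 3 7; 3 -1 -2) = Δ·Π!·Σ² = 4/1001  (sign -1)
B: Δ: 0! 8! 6! / 15! → 1/45045; sum: t=0:+1/1935360 = 1/1935360; 3j²(4 3 7; -4 -1 5) = Δ·Π!·Σ² = 1/91  (sign +1)
I_A²/I_B² = (4/1001)/(1/91) = 4/11

4/11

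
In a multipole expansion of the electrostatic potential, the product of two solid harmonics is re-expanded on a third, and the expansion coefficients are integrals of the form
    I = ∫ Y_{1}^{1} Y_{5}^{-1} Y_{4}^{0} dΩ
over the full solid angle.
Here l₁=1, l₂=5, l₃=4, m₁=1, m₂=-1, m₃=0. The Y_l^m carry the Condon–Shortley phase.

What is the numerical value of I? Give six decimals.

Checks pass: Σm=0; 10 even; l₃=4∈[4,6].
(2·1+1)(2·5+1)(2·4+1) = 297
Δ: 2! 0! 8! / 11! → 1/495
sum: t=1:−1/576 = -1/576
3j²(1 5 4; 0 0 0) = Δ·Π!·Σ² = 5/99  (sign -1)
sum: t=0:+1/1152 = 1/1152
3j²(1 5 4; 1 -1 0) = Δ·Π!·Σ² = 1/33  (sign +1)
combine: 4πI² = 297·5/99·1/33 = 5/11
take √, sign -1: I = -0.19018827

-0.190188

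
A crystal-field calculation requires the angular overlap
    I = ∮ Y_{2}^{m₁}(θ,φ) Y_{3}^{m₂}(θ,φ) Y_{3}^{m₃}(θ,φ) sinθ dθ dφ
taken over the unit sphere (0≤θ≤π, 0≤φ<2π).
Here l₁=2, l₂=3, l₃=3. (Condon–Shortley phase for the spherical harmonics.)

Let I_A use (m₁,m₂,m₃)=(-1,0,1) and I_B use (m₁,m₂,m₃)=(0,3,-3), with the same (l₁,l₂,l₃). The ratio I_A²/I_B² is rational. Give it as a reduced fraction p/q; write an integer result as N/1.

l's match ⇒ only the (l;m) 3-j factors differ between A and B.
A: triangle coeff Δ(2,3,3) = 1/3780; Σ_t [1,2]: t=1:−1/8 t=2:+1/12 = -1/24; (3j)²=1/210 [(2 3 3; -1 0 1)], sign=-1
B: triangle coeff Δ(2,3,3) = 1/3780; Σ_t [2,2]: t=2:+1/96 = 1/96; (3j)²=5/84 [(2 3 3; 0 3 -3)], sign=+1
I_A²/I_B² = (1/210)/(5/84) = 2/25

2/25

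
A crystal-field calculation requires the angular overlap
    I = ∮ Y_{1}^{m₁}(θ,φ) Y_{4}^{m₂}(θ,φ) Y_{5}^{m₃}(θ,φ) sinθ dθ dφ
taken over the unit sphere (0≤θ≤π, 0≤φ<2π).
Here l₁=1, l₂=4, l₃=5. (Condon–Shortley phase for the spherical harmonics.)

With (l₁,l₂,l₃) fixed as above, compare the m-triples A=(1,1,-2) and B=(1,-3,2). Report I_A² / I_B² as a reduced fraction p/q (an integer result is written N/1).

Same 1,4,5: normalisation and zero-m 3j drop out of the ratio.
A: Δ: 0! 2! 8! / 11! → 1/495; sum: t=0:+1/1440 = 1/1440; 3j²(1 4 5; 1 1 -2) = Δ·Π!·Σ² = 7/165  (sign -1)
B: Δ: 0! 2! 8! / 11! → 1/495; sum: t=0:+1/10080 = 1/10080; 3j²(1 4 5; 1 -3 2) = Δ·Π!·Σ² = 1/165  (sign -1)
I_A²/I_B² = (7/165)/(1/165) = 7/1

7/1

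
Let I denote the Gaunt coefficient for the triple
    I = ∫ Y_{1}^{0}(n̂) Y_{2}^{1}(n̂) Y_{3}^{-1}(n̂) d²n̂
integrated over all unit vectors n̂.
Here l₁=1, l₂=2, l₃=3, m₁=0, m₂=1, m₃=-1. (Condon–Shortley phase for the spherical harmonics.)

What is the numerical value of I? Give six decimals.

Rules hold: Σm=0, L=6 even, 1≤3≤3.
N = 3·5·7 = 105
Δ = 0!·2!·4!/7! = 1/105
Racah Σ t=0..0: t=0:+1/4 = 1/4
⇒ 3j(1 2 3; 0 0 0)² = 3/35, sgn -1
Racah Σ t=0..0: t=0:+1/6 = 1/6
⇒ 3j(1 2 3; 0 1 -1)² = 8/105, sgn +1
4πI² = N·(3j₀)²·(3jₘ)² = 24/35
I = -1·√(0.685714/4π) = -0.23359668

-0.233597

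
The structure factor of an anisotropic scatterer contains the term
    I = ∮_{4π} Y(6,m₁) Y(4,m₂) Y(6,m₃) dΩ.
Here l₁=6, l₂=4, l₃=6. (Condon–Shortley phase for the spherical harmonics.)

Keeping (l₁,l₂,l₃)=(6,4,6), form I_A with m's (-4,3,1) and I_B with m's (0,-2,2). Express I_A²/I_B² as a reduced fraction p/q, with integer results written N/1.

Shared (l₁,l₂,l₃)=(6,4,6): N and (l;000)² cancel in I_A²/I_B².
A: Δ = 4!·8!·4!/17! = 1/15315300; Racah Σ t=3..4: t=3:−1/725760 t=4:+1/207360 = 1/290304; ⇒ 3j(6 4 6; -4 3 1)² = 125/7293, sgn -1
B: Δ = 4!·8!·4!/17! = 1/15315300; Racah Σ t=0..2: t=0:+1/138240 t=1:−1/25920 t=2:+1/55296 = -11/829440; ⇒ 3j(6 4 6; 0 -2 2)² = 11/1326, sgn -1
I_A²/I_B² = (125/7293)/(11/1326) = 250/121

250/121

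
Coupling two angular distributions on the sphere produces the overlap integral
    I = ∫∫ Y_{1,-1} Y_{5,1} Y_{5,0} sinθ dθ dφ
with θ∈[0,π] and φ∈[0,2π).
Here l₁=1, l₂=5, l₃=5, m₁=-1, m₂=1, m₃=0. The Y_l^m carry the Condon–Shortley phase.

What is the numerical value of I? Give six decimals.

0.000000

l₁+l₂+l₃=11 is odd: 3j(l;000)=0 ⇒ I=0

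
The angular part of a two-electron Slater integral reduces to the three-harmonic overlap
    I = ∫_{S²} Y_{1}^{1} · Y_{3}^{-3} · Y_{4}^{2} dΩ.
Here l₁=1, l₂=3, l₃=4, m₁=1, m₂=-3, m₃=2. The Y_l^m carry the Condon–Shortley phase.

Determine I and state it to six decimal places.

0.061558

Rules hold: Σm=0, L=8 even, 2≤4≤4.
N = 3·7·9 = 189
Δ = 0!·2!·6!/9! = 1/252
Racah Σ t=0..0: t=0:+1/36 = 1/36
⇒ 3j(1 3 4; 0 0 0)² = 4/63, sgn +1
Racah Σ t=0..0: t=0:+1/1440 = 1/1440
⇒ 3j(1 3 4; 1 -3 2)² = 1/252, sgn +1
4πI² = N·(3j₀)²·(3jₘ)² = 1/21
I = +1·√(0.047619/4π) = 0.06155813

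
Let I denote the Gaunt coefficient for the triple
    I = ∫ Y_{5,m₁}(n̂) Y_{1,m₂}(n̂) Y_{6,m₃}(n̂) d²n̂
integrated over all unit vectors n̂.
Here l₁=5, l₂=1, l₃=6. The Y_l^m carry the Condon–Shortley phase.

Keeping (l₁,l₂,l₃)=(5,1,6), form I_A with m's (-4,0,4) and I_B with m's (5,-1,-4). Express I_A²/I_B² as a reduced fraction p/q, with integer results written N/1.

20/1

Shared (l₁,l₂,l₃)=(5,1,6): N and (l;000)² cancel in I_A²/I_B².
A: Δ = 0!·10!·2!/13! = 1/858; Racah Σ t=0..0: t=0:+1/362880 = 1/362880; ⇒ 3j(5 1 6; -4 0 4)² = 10/429, sgn +1
B: Δ = 0!·10!·2!/13! = 1/858; Racah Σ t=0..0: t=0:+1/7257600 = 1/7257600; ⇒ 3j(5 1 6; 5 -1 -4)² = 1/858, sgn +1
I_A²/I_B² = (10/429)/(1/858) = 20/1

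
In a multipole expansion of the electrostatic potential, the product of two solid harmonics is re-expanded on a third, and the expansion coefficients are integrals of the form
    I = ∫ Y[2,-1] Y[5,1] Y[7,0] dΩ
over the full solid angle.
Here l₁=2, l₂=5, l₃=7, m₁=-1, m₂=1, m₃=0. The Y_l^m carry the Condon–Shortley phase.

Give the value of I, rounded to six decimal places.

m-sum 0 ✓  L=14 even ✓  3≤7≤7 ✓
Π(2lᵢ+1) = 5×11×15 = 825
triangle coeff Δ(2,5,7) = 1/15015
Σ_t [0,0]: t=0:+1/57600 = 1/57600
(3j)²=21/715 [(2 5 7; 0 0 0)], sign=-1
Σ_t [0,0]: t=0:+1/103680 = 1/103680
(3j)²=7/429 [(2 5 7; -1 1 0)], sign=-1
⇒ 4πI² = 735/1859
I = (+1)√(735/1859/(4π)) = 0.17737771

0.177378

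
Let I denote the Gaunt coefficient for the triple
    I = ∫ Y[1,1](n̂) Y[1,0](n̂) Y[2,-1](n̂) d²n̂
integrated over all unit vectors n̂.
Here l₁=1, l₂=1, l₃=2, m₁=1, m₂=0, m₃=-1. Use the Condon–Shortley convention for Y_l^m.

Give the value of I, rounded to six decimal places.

Checks pass: Σm=0; 4 even; l₃=2∈[0,2].
(2·1+1)(2·1+1)(2·2+1) = 45
Δ: 0! 2! 2! / 5! → 1/30
sum: t=0:+1/1 = 1/1
3j²(1 1 2; 0 0 0) = Δ·Π!·Σ² = 2/15  (sign +1)
sum: t=0:+1/2 = 1/2
3j²(1 1 2; 1 0 -1) = Δ·Π!·Σ² = 1/10  (sign -1)
combine: 4πI² = 45·2/15·1/10 = 3/5
take √, sign -1: I = -0.21850969

-0.218510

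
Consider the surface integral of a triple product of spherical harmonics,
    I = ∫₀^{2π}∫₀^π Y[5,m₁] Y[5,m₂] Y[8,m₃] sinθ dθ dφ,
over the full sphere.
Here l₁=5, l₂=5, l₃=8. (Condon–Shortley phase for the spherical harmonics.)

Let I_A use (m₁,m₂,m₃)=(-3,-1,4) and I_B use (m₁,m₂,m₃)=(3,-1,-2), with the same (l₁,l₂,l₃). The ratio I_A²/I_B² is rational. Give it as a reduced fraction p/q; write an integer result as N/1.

Shared (l₁,l₂,l₃)=(5,5,8): N and (l;000)² cancel in I_A²/I_B².
A: Δ = 2!·8!·8!/19! = 1/37413090; Racah Σ t=0..2: t=0:+1/46448640 t=1:−1/3628800 t=2:+1/4147200 = -1/77414400; ⇒ 3j(5 5 8; -3 -1 4)² = 3/41990, sgn -1
B: Δ = 2!·8!·8!/19! = 1/37413090; Racah Σ t=0..2: t=0:+1/1658880 t=1:−1/3628800 t=2:+1/116121600 = 13/38707200; ⇒ 3j(5 5 8; 3 -1 -2)² = 39/3553, sgn +1
I_A²/I_B² = (3/41990)/(39/3553) = 11/1690

11/1690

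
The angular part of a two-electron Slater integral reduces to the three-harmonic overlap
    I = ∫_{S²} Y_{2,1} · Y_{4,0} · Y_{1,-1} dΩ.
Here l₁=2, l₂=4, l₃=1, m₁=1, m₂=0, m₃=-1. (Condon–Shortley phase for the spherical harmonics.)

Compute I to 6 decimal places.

0.000000

triangle: need 2≤l₃≤6, have 1; I=0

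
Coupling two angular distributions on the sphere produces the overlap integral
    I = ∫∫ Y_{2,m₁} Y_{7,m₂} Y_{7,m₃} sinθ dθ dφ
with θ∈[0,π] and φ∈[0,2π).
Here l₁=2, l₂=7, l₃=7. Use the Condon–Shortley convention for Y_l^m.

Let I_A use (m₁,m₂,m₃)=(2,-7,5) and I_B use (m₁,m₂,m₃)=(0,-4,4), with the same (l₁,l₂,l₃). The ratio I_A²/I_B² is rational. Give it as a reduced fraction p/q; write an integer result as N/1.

273/32

l's match ⇒ only the (l;m) 3-j factors differ between A and B.
A: triangle coeff Δ(2,7,7) = 1/185640; Σ_t [0,0]: t=0:+1/1916006400 = 1/1916006400; (3j)²=1/340 [(2 7 7; 2 -7 5)], sign=+1
B: triangle coeff Δ(2,7,7) = 1/185640; Σ_t [0,2]: t=0:+1/8709120 t=1:−1/7257600 t=2:+1/159667200 = -1/59875200; (3j)²=8/23205 [(2 7 7; 0 -4 4)], sign=+1
I_A²/I_B² = (1/340)/(8/23205) = 273/32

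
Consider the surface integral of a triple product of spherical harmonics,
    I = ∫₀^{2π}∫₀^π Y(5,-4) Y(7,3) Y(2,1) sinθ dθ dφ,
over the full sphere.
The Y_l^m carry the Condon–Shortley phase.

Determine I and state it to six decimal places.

Checks pass: Σm=0; 14 even; l₃=2∈[2,12].
(2·5+1)(2·7+1)(2·2+1) = 825
Δ: 10! 0! 4! / 15! → 1/15015
sum: t=5:−1/57600 = -1/57600
3j²(5 7 2; 0 0 0) = Δ·Π!·Σ² = 21/715  (sign -1)
sum: t=9:−1/2177280 = -1/2177280
3j²(5 7 2; -4 3 1) = Δ·Π!·Σ² = 8/3003  (sign +1)
combine: 4πI² = 825·21/715·8/3003 = 120/1859
take √, sign -1: I = -0.07167142

-0.071671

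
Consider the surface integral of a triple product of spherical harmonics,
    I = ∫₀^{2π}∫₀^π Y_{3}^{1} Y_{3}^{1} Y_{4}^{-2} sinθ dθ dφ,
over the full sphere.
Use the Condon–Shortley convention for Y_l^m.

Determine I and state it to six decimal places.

0.162193

Rules hold: Σm=0, L=10 even, 0≤4≤6.
N = 7·7·9 = 441
Δ = 2!·4!·4!/11! = 1/34650
Racah Σ t=0..2: t=0:+1/72 t=1:−1/16 t=2:+1/72 = -5/144
⇒ 3j(3 3 4; 0 0 0)² = 2/77, sgn -1
Racah Σ t=0..2: t=0:+1/192 t=1:−1/36 t=2:+1/192 = -5/288
⇒ 3j(3 3 4; 1 1 -2)² = 20/693, sgn -1
4πI² = N·(3j₀)²·(3jₘ)² = 40/121
I = +1·√(0.330579/4π) = 0.16219310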